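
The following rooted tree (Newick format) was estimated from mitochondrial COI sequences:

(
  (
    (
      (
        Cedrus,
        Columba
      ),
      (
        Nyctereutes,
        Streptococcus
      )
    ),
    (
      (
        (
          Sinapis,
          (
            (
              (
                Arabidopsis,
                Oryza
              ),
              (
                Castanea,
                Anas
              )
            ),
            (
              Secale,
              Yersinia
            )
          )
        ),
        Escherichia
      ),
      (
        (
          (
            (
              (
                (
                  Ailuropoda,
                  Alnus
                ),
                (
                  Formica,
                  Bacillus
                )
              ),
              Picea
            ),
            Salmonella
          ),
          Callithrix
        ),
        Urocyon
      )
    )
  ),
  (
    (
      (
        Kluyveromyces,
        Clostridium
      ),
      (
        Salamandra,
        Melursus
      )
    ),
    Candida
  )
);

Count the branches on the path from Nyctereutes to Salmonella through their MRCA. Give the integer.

The MRCA of Nyctereutes and Salmonella is the node subtending (((Cedrus,Columba),(Nyctereutes,Streptococcus)),(((Sinapis,(((Arabidopsis,Oryza),(Castanea,Anas)),(Secale,Yersinia))),Escherichia),((((((Ailuropoda,Alnus),(Formica,Bacillus)),Picea),Salmonella),Callithrix),Urocyon))).
From Nyctereutes up to that node: 3 branches. From Salmonella up to the same node: 5 branches. Total: 3 + 5 = 8.

8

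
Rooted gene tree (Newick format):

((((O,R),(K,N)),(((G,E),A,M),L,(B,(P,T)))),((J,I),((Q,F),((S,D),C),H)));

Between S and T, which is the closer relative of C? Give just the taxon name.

S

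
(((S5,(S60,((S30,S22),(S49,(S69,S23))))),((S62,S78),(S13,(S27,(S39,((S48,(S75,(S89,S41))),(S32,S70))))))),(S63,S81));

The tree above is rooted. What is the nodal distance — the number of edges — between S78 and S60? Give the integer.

6

The MRCA of S78 and S60 is the node subtending ((S5,(S60,((S30,S22),(S49,(S69,S23))))),((S62,S78),(S13,(S27,(S39,((S48,(S75,(S89,S41))),(S32,S70))))))).
From S78 up to that node: 3 branches. From S60 up to the same node: 3 branches. Total: 3 + 3 = 6.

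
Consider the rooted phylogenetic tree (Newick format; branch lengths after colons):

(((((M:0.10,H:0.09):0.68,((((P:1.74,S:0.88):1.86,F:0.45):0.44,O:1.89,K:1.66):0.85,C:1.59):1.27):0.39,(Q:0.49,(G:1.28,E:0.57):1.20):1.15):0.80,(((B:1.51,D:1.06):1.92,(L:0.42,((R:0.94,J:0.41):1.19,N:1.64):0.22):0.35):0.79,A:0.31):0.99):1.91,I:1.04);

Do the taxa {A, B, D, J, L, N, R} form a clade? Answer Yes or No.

Yes

The most recent common ancestor of these taxa subtends (((B,D),(L,((R,J),N))),A).
That clade has exactly 7 tips — every listed taxon and nothing else — so the group is monophyletic.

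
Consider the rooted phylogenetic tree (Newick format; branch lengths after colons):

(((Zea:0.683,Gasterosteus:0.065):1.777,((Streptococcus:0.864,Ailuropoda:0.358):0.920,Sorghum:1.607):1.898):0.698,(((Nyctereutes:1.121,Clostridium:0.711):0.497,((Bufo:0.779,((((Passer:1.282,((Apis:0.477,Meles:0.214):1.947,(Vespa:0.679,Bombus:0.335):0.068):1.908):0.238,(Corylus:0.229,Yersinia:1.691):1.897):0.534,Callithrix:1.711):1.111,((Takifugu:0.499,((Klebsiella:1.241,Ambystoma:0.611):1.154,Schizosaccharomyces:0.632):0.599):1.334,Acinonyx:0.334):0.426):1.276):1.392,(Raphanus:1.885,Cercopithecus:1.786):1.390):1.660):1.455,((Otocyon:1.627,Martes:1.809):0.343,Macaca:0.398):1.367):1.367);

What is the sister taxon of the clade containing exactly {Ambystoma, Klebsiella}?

The clade containing exactly {Ambystoma, Klebsiella} attaches to the tree at the node subtending ((Klebsiella,Ambystoma),Schizosaccharomyces).
The other lineage descending from that same node — the sister group — is the single tip Schizosaccharomyces.

Schizosaccharomyces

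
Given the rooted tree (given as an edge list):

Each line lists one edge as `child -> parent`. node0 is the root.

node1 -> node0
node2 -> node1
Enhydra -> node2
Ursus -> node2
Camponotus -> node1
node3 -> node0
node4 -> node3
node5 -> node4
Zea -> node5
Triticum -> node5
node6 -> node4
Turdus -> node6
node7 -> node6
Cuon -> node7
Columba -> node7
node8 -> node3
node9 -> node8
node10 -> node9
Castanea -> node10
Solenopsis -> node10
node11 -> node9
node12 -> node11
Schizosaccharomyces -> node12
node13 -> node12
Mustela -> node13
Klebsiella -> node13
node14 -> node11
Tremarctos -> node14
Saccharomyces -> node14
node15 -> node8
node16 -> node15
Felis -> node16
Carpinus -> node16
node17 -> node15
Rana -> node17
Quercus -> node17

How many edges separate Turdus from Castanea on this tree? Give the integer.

7

The MRCA of Turdus and Castanea is the node subtending (((Zea,Triticum),(Turdus,(Cuon,Columba))),(((Castanea,Solenopsis),((Schizosaccharomyces,(Mustela,Klebsiella)),(Tremarctos,Saccharomyces))),((Felis,Carpinus),(Rana,Quercus)))).
From Turdus up to that node: 3 branches. From Castanea up to the same node: 4 branches. Total: 3 + 4 = 7.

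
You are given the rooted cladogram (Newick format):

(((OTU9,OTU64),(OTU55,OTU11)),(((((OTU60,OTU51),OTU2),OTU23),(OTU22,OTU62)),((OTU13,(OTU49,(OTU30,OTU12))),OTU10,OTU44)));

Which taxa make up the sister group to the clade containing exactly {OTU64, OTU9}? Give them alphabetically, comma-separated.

The clade containing exactly {OTU64, OTU9} attaches to the tree at the node subtending ((OTU9,OTU64),(OTU55,OTU11)).
The other lineage descending from that same node — the sister group — is (OTU55,OTU11); its 2 tips in alphabetical order are the answer.

OTU11, OTU55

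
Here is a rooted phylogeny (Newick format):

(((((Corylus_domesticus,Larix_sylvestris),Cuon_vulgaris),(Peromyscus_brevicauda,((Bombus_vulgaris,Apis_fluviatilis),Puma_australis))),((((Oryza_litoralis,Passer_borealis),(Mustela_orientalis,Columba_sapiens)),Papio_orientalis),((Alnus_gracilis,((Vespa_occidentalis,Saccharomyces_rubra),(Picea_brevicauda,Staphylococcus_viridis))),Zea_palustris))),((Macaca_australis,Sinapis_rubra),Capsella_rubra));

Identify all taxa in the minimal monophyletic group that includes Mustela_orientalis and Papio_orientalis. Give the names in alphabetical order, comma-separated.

Columba_sapiens, Mustela_orientalis, Oryza_litoralis, Papio_orientalis, Passer_borealis

Tracing Mustela_orientalis: it sits inside (Mustela_orientalis,Columba_sapiens).
Tracing Papio_orientalis: it sits inside (((Oryza_litoralis,Passer_borealis),(Mustela_orientalis,Columba_sapiens)),Papio_orientalis).
The smallest clade enclosing both is (((Oryza_litoralis,Passer_borealis),(Mustela_orientalis,Columba_sapiens)),Papio_orientalis); the answer is its 5 terminal taxa in alphabetical order.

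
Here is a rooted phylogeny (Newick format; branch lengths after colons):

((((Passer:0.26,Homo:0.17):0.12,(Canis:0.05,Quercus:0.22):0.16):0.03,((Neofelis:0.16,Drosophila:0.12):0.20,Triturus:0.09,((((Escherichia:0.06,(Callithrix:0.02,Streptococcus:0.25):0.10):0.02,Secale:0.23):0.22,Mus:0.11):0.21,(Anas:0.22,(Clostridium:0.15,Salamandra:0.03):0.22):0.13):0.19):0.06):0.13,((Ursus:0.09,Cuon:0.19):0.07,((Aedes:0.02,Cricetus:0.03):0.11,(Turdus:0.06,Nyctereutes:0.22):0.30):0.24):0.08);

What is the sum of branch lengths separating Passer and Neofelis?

The path runs Passer → … → MRCA → … → Neofelis; the MRCA is the node subtending (((Passer,Homo),(Canis,Quercus)),((Neofelis,Drosophila),Triturus,((((Escherichia,(Callithrix,Streptococcus)),Secale),Mus),(Anas,(Clostridium,Salamandra))))).
Branch lengths along that path: 0.26 + 0.12 + 0.03 + 0.06 + 0.20 + 0.16 = 0.83.

0.83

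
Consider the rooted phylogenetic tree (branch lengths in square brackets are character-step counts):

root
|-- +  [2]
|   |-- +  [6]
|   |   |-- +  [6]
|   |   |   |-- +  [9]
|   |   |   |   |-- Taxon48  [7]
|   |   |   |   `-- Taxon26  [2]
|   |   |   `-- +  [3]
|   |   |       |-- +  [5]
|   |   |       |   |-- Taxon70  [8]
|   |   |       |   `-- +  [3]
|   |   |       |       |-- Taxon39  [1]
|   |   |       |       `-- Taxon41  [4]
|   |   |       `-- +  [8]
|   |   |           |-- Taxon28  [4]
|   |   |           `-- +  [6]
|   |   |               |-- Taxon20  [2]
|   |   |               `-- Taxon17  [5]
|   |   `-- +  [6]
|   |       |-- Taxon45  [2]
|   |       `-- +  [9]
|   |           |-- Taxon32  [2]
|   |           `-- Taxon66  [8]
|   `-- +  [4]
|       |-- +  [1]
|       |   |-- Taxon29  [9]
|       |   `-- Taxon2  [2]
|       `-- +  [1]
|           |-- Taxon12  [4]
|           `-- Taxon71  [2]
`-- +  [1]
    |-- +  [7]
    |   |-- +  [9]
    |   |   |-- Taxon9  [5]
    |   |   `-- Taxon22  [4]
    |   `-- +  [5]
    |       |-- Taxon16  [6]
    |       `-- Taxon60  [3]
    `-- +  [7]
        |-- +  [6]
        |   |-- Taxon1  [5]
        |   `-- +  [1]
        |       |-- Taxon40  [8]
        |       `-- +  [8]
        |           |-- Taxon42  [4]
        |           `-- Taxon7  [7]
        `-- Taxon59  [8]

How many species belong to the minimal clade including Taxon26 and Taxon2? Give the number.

The MRCA of Taxon26 and Taxon2 is the node subtending ((((Taxon48,Taxon26),((Taxon70,(Taxon39,Taxon41)),(Taxon28,(Taxon20,Taxon17)))),(Taxon45,(Taxon32,Taxon66))),((Taxon29,Taxon2),(Taxon12,Taxon71))).
That clade contains 15 terminal taxa: Taxon12, Taxon17, Taxon2, Taxon20, Taxon26, Taxon28, Taxon29, Taxon32, Taxon39, Taxon41, Taxon45, Taxon48, Taxon66, Taxon70, Taxon71.

15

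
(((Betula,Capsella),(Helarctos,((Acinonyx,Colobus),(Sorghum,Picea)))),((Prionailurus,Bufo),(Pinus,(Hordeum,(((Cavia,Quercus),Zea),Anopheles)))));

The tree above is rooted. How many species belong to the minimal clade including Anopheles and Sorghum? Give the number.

15

The MRCA of Anopheles and Sorghum is the root, so the clade is the entire tree.
That clade contains 15 terminal taxa: Acinonyx, Anopheles, Betula, Bufo, Capsella, Cavia, Colobus, Helarctos, Hordeum, Picea, Pinus, Prionailurus, Quercus, Sorghum, Zea.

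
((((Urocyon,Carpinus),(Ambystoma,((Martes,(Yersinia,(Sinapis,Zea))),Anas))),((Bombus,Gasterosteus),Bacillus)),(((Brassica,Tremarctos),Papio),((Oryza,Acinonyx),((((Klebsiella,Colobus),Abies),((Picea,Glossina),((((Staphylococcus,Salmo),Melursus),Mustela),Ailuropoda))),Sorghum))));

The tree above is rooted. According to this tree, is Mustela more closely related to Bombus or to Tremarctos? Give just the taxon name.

Tremarctos

The MRCA of Mustela and Tremarctos subtends (((Brassica,Tremarctos),Papio),((Oryza,Acinonyx),((((Klebsiella,Colobus),Abies),((Picea,Glossina),((((Staphylococcus,Salmo),Melursus),Mustela),Ailuropoda))),Sorghum))) (16 taxa).
The MRCA of Mustela and Bombus is the root, subtending the entire tree (27 taxa).
The first is nested inside the second, so Mustela shares a more recent common ancestor with Tremarctos.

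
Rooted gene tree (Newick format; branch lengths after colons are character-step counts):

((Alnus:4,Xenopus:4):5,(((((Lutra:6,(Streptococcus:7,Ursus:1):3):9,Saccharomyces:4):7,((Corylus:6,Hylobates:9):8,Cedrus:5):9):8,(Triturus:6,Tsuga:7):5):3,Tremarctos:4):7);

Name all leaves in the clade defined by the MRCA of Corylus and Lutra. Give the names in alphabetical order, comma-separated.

Tracing Corylus: it sits inside (Corylus,Hylobates).
Tracing Lutra: it sits inside (Lutra,(Streptococcus,Ursus)).
The smallest clade enclosing both is (((Lutra,(Streptococcus,Ursus)),Saccharomyces),((Corylus,Hylobates),Cedrus)); the answer is its 7 terminal taxa in alphabetical order.

Cedrus, Corylus, Hylobates, Lutra, Saccharomyces, Streptococcus, Ursus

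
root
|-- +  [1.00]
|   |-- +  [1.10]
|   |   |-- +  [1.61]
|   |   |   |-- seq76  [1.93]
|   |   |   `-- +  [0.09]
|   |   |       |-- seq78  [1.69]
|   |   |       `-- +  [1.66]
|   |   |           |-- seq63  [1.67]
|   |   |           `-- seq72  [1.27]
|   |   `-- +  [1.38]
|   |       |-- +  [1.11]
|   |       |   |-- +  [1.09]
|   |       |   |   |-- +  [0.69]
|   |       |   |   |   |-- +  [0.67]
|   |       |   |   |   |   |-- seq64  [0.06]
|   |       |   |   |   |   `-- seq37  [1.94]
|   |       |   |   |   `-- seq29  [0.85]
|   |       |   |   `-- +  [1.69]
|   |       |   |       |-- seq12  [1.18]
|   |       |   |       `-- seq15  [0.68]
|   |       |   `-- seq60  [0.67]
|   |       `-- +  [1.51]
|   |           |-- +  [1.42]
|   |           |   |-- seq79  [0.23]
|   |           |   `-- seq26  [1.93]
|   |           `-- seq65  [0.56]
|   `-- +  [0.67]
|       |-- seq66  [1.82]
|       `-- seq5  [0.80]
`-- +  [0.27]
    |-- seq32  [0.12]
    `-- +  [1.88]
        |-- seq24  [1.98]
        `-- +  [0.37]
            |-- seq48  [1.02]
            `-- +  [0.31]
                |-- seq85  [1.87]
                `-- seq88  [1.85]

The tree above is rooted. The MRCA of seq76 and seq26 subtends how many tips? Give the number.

13

The MRCA of seq76 and seq26 is the node subtending ((seq76,(seq78,(seq63,seq72))),(((((seq64,seq37),seq29),(seq12,seq15)),seq60),((seq79,seq26),seq65))).
That clade contains 13 terminal taxa: seq12, seq15, seq26, seq29, seq37, seq60, seq63, seq64, seq65, seq72, seq76, seq78, seq79.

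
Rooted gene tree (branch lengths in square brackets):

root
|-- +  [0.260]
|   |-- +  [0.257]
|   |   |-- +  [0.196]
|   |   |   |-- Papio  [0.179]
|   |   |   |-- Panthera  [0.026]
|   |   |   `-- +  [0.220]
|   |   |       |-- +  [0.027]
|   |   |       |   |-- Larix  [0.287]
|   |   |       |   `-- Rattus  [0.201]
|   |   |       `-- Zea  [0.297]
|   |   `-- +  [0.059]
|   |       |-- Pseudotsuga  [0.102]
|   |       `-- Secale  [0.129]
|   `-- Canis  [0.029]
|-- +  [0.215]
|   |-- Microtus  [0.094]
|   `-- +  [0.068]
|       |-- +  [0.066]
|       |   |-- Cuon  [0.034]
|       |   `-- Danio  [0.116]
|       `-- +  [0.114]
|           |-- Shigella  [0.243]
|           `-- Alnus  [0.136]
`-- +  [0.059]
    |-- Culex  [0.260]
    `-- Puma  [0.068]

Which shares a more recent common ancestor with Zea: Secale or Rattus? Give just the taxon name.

The MRCA of Zea and Rattus subtends ((Larix,Rattus),Zea) (3 taxa).
The MRCA of Zea and Secale subtends ((Papio,Panthera,((Larix,Rattus),Zea)),(Pseudotsuga,Secale)) (7 taxa).
The first is nested inside the second, so Zea shares a more recent common ancestor with Rattus.

Rattus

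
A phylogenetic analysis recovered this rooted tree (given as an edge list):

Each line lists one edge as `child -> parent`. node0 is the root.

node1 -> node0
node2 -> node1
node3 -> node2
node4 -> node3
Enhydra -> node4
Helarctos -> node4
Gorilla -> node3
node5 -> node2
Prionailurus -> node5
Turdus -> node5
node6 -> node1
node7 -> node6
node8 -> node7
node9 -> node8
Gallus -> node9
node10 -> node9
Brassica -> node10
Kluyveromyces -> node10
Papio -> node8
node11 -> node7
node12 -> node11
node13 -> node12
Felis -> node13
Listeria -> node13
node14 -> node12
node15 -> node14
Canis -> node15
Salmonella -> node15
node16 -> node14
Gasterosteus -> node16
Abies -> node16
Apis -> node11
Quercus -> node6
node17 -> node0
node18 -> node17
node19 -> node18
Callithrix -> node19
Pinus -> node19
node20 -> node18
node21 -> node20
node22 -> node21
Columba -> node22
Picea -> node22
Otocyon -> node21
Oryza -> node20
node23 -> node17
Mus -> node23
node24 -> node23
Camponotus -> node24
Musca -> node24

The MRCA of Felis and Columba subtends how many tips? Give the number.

26

The MRCA of Felis and Columba is the root, so the clade is the entire tree.
That clade contains 26 terminal taxa: Abies, Apis, Brassica, Callithrix, Camponotus, Canis, Columba, Enhydra, Felis, Gallus, Gasterosteus, Gorilla, Helarctos, Kluyveromyces, Listeria, Mus, Musca, Oryza, Otocyon, Papio, Picea, Pinus, Prionailurus, Quercus, Salmonella, Turdus.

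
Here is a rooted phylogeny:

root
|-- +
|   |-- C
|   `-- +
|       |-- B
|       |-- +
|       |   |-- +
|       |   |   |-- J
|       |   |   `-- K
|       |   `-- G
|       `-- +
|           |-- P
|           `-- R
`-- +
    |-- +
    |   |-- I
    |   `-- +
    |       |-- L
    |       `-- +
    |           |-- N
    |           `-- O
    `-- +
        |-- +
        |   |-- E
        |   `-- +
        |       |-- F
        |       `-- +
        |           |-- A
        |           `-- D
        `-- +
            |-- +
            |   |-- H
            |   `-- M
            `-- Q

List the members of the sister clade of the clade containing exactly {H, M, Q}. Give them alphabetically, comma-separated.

A, D, E, F

The clade containing exactly {H, M, Q} attaches to the tree at the node subtending ((E,(F,(A,D))),((H,M),Q)).
The other lineage descending from that same node — the sister group — is (E,(F,(A,D))); its 4 tips in alphabetical order are the answer.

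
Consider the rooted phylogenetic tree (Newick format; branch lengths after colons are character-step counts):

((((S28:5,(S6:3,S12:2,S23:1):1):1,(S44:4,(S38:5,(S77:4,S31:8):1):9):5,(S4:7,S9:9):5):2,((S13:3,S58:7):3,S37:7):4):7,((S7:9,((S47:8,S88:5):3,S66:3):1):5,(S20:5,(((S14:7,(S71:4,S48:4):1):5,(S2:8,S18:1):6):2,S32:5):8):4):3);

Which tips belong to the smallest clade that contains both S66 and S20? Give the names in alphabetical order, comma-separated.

Tracing S66: it sits inside ((S47,S88),S66).
Tracing S20: it sits inside (S20,(((S14,(S71,S48)),(S2,S18)),S32)).
The smallest clade enclosing both is ((S7,((S47,S88),S66)),(S20,(((S14,(S71,S48)),(S2,S18)),S32))); the answer is its 11 terminal taxa in alphabetical order.

S14, S18, S2, S20, S32, S47, S48, S66, S7, S71, S88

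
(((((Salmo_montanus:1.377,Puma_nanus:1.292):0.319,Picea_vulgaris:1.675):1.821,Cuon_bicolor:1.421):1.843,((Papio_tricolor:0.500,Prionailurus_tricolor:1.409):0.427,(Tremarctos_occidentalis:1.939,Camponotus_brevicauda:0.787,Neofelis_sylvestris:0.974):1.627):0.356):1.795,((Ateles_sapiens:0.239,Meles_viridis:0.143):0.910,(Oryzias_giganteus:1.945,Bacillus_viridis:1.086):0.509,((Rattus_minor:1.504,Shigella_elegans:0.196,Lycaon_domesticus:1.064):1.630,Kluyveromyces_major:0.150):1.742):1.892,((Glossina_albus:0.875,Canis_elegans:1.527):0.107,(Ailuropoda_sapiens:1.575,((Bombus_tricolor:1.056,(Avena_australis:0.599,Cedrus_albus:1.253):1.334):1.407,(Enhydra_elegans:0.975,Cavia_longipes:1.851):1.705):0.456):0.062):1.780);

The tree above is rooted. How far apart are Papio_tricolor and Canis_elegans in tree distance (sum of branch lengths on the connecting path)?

6.492

The path runs Papio_tricolor → … → MRCA → … → Canis_elegans; the MRCA is the root of the tree.
Branch lengths along that path: 0.500 + 0.427 + 0.356 + 1.795 + 1.780 + 0.107 + 1.527 = 6.492.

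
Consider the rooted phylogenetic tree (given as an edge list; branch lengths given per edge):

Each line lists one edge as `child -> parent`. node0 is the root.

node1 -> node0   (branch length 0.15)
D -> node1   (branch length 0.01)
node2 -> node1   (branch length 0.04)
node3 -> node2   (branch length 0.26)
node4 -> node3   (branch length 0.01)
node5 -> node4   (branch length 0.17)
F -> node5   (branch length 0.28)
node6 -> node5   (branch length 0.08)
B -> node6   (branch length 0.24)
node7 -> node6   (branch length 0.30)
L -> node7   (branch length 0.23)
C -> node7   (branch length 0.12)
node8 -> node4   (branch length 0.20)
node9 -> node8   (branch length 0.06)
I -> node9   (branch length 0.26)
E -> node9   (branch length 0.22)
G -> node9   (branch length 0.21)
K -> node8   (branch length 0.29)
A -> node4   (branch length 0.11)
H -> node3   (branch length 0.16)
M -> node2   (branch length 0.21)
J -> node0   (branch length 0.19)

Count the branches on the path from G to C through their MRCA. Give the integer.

The MRCA of G and C is the node subtending ((F,(B,(L,C))),((I,E,G),K),A).
From G up to that node: 3 branches. From C up to the same node: 4 branches. Total: 3 + 4 = 7.

7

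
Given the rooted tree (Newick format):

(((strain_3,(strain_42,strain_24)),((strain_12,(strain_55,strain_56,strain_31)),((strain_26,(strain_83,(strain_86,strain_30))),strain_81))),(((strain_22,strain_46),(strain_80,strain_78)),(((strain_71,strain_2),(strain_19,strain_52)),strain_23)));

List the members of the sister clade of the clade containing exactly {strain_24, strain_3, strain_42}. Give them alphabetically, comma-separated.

strain_12, strain_26, strain_30, strain_31, strain_55, strain_56, strain_81, strain_83, strain_86

The clade containing exactly {strain_24, strain_3, strain_42} attaches to the tree at the node subtending ((strain_3,(strain_42,strain_24)),((strain_12,(strain_55,strain_56,strain_31)),((strain_26,(strain_83,(strain_86,strain_30))),strain_81))).
The other lineage descending from that same node — the sister group — is ((strain_12,(strain_55,strain_56,strain_31)),((strain_26,(strain_83,(strain_86,strain_30))),strain_81)); its 9 tips in alphabetical order are the answer.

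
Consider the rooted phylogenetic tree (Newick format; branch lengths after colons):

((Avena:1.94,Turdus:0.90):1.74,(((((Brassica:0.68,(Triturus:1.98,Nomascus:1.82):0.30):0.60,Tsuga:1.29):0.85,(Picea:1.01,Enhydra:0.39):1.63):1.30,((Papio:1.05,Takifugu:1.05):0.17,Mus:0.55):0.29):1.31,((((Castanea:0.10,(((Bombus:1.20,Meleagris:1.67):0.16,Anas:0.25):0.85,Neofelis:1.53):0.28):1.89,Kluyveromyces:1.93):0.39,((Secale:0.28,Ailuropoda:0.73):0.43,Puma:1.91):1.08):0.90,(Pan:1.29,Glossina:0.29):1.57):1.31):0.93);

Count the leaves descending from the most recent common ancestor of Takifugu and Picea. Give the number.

The MRCA of Takifugu and Picea is the node subtending ((((Brassica,(Triturus,Nomascus)),Tsuga),(Picea,Enhydra)),((Papio,Takifugu),Mus)).
That clade contains 9 terminal taxa: Brassica, Enhydra, Mus, Nomascus, Papio, Picea, Takifugu, Triturus, Tsuga.

9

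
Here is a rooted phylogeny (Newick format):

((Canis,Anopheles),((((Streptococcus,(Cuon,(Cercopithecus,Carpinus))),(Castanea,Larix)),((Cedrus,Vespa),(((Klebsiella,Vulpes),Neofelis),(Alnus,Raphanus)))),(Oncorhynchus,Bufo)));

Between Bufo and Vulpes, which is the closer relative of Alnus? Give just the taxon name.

Vulpes

The MRCA of Alnus and Vulpes subtends (((Klebsiella,Vulpes),Neofelis),(Alnus,Raphanus)) (5 taxa).
The MRCA of Alnus and Bufo subtends ((((Streptococcus,(Cuon,(Cercopithecus,Carpinus))),(Castanea,Larix)),((Cedrus,Vespa),(((Klebsiella,Vulpes),Neofelis),(Alnus,Raphanus)))),(Oncorhynchus,Bufo)) (15 taxa).
The first is nested inside the second, so Alnus shares a more recent common ancestor with Vulpes.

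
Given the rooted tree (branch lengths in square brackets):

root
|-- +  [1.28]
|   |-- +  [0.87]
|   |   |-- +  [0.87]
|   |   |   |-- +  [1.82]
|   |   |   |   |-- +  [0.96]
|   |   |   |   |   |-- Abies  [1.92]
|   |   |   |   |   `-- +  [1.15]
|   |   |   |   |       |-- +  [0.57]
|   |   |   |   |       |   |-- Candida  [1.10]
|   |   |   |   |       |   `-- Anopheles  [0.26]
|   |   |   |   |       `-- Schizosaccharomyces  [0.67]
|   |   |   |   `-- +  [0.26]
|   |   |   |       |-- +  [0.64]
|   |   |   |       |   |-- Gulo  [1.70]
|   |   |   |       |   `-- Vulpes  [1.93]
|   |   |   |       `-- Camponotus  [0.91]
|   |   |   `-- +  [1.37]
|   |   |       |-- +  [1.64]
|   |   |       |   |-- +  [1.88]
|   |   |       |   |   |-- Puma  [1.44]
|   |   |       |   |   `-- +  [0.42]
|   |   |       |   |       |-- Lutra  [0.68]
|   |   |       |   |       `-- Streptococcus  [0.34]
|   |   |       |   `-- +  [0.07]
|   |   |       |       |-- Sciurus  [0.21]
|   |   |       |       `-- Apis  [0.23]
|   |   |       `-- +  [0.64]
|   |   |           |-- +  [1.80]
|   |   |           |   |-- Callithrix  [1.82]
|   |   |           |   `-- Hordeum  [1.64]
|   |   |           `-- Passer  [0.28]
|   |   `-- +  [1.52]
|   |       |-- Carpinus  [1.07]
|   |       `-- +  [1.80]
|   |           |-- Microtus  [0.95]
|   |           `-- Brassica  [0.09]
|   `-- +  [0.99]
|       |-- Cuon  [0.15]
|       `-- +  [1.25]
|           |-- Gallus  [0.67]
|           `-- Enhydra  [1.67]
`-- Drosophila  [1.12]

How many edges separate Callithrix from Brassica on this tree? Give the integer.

8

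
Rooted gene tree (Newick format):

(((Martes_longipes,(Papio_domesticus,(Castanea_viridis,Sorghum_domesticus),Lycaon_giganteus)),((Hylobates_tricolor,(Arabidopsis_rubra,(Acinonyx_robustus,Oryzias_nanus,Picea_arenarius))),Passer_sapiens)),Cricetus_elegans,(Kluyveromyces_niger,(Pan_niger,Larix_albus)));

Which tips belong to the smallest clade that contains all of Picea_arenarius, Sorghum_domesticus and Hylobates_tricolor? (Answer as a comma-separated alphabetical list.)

Acinonyx_robustus, Arabidopsis_rubra, Castanea_viridis, Hylobates_tricolor, Lycaon_giganteus, Martes_longipes, Oryzias_nanus, Papio_domesticus, Passer_sapiens, Picea_arenarius, Sorghum_domesticus

Tracing Picea_arenarius: it sits inside (Acinonyx_robustus,Oryzias_nanus,Picea_arenarius).
Tracing Sorghum_domesticus: it sits inside (Castanea_viridis,Sorghum_domesticus).
Tracing Hylobates_tricolor: it sits inside (Hylobates_tricolor,(Arabidopsis_rubra,(Acinonyx_robustus,Oryzias_nanus,Picea_arenarius))).
The smallest clade enclosing all 3 is ((Martes_longipes,(Papio_domesticus,(Castanea_viridis,Sorghum_domesticus),Lycaon_giganteus)),((Hylobates_tricolor,(Arabidopsis_rubra,(Acinonyx_robustus,Oryzias_nanus,Picea_arenarius))),Passer_sapiens)); the answer is its 11 terminal taxa in alphabetical order.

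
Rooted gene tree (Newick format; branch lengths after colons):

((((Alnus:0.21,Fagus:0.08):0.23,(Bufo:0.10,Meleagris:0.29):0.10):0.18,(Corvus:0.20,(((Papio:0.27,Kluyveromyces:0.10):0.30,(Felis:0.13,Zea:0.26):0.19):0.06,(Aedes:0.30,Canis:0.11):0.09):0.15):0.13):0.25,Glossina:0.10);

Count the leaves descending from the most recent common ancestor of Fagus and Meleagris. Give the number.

4

The MRCA of Fagus and Meleagris is the node subtending ((Alnus,Fagus),(Bufo,Meleagris)).
That clade contains 4 terminal taxa: Alnus, Bufo, Fagus, Meleagris.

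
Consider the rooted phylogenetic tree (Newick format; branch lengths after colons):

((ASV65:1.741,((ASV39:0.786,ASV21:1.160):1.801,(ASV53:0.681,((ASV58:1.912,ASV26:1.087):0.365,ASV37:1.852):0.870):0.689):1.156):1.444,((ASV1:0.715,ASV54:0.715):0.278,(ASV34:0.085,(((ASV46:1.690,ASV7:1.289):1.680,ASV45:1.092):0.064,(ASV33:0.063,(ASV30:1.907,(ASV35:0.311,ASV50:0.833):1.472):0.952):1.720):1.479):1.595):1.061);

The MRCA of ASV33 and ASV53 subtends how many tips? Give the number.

17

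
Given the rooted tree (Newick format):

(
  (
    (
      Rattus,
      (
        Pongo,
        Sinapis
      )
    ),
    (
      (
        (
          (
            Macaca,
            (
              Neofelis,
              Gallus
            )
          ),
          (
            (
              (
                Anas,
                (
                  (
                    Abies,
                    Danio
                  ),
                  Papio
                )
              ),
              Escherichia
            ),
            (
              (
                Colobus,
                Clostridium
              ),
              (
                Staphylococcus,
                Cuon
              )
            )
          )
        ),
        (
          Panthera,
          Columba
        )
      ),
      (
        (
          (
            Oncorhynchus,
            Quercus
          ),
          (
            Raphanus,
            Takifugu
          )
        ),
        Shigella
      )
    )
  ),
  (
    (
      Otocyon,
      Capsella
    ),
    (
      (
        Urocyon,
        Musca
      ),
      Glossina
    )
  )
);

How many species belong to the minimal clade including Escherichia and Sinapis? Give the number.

The MRCA of Escherichia and Sinapis is the node subtending ((Rattus,(Pongo,Sinapis)),((((Macaca,(Neofelis,Gallus)),(((Anas,((Abies,Danio),Papio)),Escherichia),((Colobus,Clostridium),(Staphylococcus,Cuon)))),(Panthera,Columba)),(((Oncorhynchus,Quercus),(Raphanus,Takifugu)),Shigella))).
That clade contains 22 terminal taxa: Abies, Anas, Clostridium, Colobus, Columba, Cuon, Danio, Escherichia, Gallus, Macaca, Neofelis, Oncorhynchus, Panthera, Papio, Pongo, Quercus, Raphanus, Rattus, Shigella, Sinapis, Staphylococcus, Takifugu.

22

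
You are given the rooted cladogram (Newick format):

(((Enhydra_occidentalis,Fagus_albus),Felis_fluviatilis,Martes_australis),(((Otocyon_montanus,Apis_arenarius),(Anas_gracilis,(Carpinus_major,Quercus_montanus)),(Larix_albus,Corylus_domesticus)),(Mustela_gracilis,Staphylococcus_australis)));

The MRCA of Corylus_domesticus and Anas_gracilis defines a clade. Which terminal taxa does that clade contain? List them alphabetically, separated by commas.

Anas_gracilis, Apis_arenarius, Carpinus_major, Corylus_domesticus, Larix_albus, Otocyon_montanus, Quercus_montanus

Tracing Corylus_domesticus: it sits inside (Larix_albus,Corylus_domesticus).
Tracing Anas_gracilis: it sits inside (Anas_gracilis,(Carpinus_major,Quercus_montanus)).
The smallest clade enclosing both is ((Otocyon_montanus,Apis_arenarius),(Anas_gracilis,(Carpinus_major,Quercus_montanus)),(Larix_albus,Corylus_domesticus)); the answer is its 7 terminal taxa in alphabetical order.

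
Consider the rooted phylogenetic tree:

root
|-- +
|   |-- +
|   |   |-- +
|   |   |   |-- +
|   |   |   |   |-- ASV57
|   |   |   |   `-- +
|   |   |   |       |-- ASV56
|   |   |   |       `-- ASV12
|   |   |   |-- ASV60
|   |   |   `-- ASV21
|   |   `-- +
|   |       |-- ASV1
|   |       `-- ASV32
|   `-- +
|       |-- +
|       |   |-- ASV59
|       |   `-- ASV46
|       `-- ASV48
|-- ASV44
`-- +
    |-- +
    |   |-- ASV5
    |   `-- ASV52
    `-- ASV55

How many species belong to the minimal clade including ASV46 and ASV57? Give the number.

10

The MRCA of ASV46 and ASV57 is the node subtending ((((ASV57,(ASV56,ASV12)),ASV60,ASV21),(ASV1,ASV32)),((ASV59,ASV46),ASV48)).
That clade contains 10 terminal taxa: ASV1, ASV12, ASV21, ASV32, ASV46, ASV48, ASV56, ASV57, ASV59, ASV60.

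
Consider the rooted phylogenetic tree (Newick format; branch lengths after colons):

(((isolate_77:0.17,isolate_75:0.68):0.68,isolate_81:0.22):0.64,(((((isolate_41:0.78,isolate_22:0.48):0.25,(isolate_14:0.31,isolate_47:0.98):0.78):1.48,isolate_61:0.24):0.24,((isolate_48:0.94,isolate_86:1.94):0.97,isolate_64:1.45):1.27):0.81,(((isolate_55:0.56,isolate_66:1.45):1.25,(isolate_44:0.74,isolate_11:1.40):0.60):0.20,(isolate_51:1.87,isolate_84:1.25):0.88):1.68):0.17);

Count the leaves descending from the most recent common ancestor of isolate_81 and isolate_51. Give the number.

17

The MRCA of isolate_81 and isolate_51 is the root, so the clade is the entire tree.
That clade contains 17 terminal taxa: isolate_11, isolate_14, isolate_22, isolate_41, isolate_44, isolate_47, isolate_48, isolate_51, isolate_55, isolate_61, isolate_64, isolate_66, isolate_75, isolate_77, isolate_81, isolate_84, isolate_86.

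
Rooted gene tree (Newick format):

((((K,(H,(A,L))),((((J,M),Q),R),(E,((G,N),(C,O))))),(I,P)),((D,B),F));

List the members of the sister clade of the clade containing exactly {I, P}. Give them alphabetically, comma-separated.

The clade containing exactly {I, P} attaches to the tree at the node subtending (((K,(H,(A,L))),((((J,M),Q),R),(E,((G,N),(C,O))))),(I,P)).
The other lineage descending from that same node — the sister group — is ((K,(H,(A,L))),((((J,M),Q),R),(E,((G,N),(C,O))))); its 13 tips in alphabetical order are the answer.

A, C, E, G, H, J, K, L, M, N, O, Q, R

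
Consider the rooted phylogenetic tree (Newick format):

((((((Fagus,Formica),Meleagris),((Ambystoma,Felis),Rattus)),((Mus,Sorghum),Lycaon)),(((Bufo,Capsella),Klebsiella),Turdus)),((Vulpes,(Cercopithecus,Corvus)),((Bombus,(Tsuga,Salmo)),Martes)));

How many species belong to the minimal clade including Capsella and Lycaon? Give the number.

13

The MRCA of Capsella and Lycaon is the node subtending (((((Fagus,Formica),Meleagris),((Ambystoma,Felis),Rattus)),((Mus,Sorghum),Lycaon)),(((Bufo,Capsella),Klebsiella),Turdus)).
That clade contains 13 terminal taxa: Ambystoma, Bufo, Capsella, Fagus, Felis, Formica, Klebsiella, Lycaon, Meleagris, Mus, Rattus, Sorghum, Turdus.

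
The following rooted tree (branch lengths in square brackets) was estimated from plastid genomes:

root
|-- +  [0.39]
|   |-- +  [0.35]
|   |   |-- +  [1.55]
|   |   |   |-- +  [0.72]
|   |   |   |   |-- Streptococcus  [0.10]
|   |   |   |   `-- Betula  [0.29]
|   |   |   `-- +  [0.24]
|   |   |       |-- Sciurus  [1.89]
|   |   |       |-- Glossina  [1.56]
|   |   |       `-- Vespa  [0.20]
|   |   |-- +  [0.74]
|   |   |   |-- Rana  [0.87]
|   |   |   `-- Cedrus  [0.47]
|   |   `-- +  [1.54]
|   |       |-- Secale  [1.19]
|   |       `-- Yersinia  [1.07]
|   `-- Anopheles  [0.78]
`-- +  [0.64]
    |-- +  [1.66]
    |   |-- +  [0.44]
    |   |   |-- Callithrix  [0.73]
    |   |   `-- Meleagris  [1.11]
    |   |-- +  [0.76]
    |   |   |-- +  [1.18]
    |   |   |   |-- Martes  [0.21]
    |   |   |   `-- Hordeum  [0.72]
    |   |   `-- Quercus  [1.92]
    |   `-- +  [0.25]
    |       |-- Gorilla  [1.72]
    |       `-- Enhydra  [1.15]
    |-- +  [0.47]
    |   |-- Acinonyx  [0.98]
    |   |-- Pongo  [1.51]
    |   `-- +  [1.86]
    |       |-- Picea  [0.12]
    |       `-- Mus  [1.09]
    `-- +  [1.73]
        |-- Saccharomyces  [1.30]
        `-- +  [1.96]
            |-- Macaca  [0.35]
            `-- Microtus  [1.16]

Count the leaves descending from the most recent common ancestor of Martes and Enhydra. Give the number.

The MRCA of Martes and Enhydra is the node subtending ((Callithrix,Meleagris),((Martes,Hordeum),Quercus),(Gorilla,Enhydra)).
That clade contains 7 terminal taxa: Callithrix, Enhydra, Gorilla, Hordeum, Martes, Meleagris, Quercus.

7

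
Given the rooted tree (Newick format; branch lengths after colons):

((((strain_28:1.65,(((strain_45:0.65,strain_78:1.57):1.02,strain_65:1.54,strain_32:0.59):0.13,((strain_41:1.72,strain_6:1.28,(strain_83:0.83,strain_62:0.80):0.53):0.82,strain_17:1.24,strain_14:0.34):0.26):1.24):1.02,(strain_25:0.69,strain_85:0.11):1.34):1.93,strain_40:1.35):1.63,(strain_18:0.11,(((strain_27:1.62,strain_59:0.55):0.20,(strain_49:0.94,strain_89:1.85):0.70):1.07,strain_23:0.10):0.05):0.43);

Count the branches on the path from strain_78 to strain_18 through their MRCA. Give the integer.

9

The MRCA of strain_78 and strain_18 is the root of the tree.
From strain_78 up to that node: 7 branches. From strain_18 up to the same node: 2 branches. Total: 7 + 2 = 9.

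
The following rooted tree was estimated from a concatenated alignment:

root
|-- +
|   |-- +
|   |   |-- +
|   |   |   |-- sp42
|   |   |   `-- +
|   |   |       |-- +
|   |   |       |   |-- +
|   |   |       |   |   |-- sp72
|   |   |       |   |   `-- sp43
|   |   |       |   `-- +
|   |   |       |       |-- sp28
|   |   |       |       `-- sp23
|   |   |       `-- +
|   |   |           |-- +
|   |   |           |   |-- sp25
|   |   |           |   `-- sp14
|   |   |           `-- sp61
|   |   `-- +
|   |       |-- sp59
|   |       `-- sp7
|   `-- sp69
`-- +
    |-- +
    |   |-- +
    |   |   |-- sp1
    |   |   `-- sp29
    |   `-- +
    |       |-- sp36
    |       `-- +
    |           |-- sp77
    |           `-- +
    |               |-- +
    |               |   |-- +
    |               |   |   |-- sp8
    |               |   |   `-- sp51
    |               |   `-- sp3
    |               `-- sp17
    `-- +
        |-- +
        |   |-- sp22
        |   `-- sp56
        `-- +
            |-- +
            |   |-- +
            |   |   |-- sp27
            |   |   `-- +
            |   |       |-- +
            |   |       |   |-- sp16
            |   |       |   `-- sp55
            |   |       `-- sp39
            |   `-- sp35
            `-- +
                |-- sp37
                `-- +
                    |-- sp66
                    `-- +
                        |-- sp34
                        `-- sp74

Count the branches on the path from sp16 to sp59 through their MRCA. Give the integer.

12

The MRCA of sp16 and sp59 is the root of the tree.
From sp16 up to that node: 8 branches. From sp59 up to the same node: 4 branches. Total: 8 + 4 = 12.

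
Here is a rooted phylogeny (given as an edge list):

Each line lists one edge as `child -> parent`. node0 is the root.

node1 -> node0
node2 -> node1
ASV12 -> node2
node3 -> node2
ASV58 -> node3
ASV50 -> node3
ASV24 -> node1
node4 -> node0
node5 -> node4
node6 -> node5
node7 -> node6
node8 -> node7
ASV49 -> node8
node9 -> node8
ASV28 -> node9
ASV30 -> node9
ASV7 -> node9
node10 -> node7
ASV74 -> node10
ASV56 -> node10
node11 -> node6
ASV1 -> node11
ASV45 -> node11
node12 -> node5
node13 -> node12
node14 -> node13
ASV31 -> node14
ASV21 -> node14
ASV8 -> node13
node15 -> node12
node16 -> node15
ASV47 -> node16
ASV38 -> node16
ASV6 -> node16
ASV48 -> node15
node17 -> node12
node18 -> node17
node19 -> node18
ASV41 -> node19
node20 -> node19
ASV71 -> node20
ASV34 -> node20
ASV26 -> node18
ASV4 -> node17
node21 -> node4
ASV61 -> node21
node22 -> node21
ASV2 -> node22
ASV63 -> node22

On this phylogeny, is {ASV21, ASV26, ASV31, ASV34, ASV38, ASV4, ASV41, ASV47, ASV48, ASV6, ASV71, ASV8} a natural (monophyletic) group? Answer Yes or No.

Yes

The most recent common ancestor of these taxa subtends (((ASV31,ASV21),ASV8),((ASV47,ASV38,ASV6),ASV48),(((ASV41,(ASV71,ASV34)),ASV26),ASV4)).
That clade has exactly 12 tips — every listed taxon and nothing else — so the group is monophyletic.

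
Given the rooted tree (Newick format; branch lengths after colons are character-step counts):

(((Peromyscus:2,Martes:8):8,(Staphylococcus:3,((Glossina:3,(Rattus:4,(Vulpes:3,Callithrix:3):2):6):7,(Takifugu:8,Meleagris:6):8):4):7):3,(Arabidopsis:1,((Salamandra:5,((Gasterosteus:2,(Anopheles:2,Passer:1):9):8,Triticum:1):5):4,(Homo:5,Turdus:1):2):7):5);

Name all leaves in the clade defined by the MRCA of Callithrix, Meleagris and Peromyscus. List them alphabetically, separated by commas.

Callithrix, Glossina, Martes, Meleagris, Peromyscus, Rattus, Staphylococcus, Takifugu, Vulpes

Tracing Callithrix: it sits inside (Vulpes,Callithrix).
Tracing Meleagris: it sits inside (Takifugu,Meleagris).
Tracing Peromyscus: it sits inside (Peromyscus,Martes).
The smallest clade enclosing all 3 is ((Peromyscus,Martes),(Staphylococcus,((Glossina,(Rattus,(Vulpes,Callithrix))),(Takifugu,Meleagris)))); the answer is its 9 terminal taxa in alphabetical order.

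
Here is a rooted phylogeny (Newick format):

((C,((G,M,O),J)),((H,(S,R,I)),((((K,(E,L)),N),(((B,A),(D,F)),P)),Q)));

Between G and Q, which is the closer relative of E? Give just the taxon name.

Q

The MRCA of E and Q subtends ((((K,(E,L)),N),(((B,A),(D,F)),P)),Q) (10 taxa).
The MRCA of E and G is the root, subtending the entire tree (19 taxa).
The first is nested inside the second, so E shares a more recent common ancestor with Q.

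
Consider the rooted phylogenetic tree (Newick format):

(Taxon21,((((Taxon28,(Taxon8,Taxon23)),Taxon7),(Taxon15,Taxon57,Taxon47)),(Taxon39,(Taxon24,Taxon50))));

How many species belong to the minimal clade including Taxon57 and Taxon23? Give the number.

7

The MRCA of Taxon57 and Taxon23 is the node subtending (((Taxon28,(Taxon8,Taxon23)),Taxon7),(Taxon15,Taxon57,Taxon47)).
That clade contains 7 terminal taxa: Taxon15, Taxon23, Taxon28, Taxon47, Taxon57, Taxon7, Taxon8.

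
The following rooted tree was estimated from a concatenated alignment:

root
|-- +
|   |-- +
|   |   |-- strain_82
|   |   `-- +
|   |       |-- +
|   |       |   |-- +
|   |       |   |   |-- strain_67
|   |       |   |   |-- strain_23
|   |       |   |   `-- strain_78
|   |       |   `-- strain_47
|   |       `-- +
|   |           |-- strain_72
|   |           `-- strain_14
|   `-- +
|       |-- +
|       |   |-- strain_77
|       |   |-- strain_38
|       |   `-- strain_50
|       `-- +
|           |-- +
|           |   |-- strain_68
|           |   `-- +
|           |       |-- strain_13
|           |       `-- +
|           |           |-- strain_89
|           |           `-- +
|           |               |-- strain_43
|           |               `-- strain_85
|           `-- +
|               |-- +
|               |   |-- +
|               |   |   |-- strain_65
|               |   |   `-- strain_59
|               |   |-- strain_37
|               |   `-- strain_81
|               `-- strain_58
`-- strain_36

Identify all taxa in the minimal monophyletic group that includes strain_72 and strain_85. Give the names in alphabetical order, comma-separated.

Tracing strain_72: it sits inside (strain_72,strain_14).
Tracing strain_85: it sits inside (strain_43,strain_85).
The smallest clade enclosing both is ((strain_82,(((strain_67,strain_23,strain_78),strain_47),(strain_72,strain_14))),((strain_77,strain_38,strain_50),((strain_68,(strain_13,(strain_89,(strain_43,strain_85)))),(((strain_65,strain_59),strain_37,strain_81),strain_58)))); the answer is its 20 terminal taxa in alphabetical order.

strain_13, strain_14, strain_23, strain_37, strain_38, strain_43, strain_47, strain_50, strain_58, strain_59, strain_65, strain_67, strain_68, strain_72, strain_77, strain_78, strain_81, strain_82, strain_85, strain_89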